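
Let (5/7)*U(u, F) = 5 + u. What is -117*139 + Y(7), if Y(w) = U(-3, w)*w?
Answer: -81217/5 ≈ -16243.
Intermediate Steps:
U(u, F) = 7 + 7*u/5 (U(u, F) = 7*(5 + u)/5 = 7 + 7*u/5)
Y(w) = 14*w/5 (Y(w) = (7 + (7/5)*(-3))*w = (7 - 21/5)*w = 14*w/5)
-117*139 + Y(7) = -117*139 + (14/5)*7 = -16263 + 98/5 = -81217/5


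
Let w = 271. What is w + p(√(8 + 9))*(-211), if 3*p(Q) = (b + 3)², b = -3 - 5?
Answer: -4462/3 ≈ -1487.3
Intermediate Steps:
b = -8
p(Q) = 25/3 (p(Q) = (-8 + 3)²/3 = (⅓)*(-5)² = (⅓)*25 = 25/3)
w + p(√(8 + 9))*(-211) = 271 + (25/3)*(-211) = 271 - 5275/3 = -4462/3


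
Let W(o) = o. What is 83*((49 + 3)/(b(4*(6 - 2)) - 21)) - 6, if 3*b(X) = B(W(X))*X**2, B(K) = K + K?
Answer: -35826/8129 ≈ -4.4072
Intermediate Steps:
B(K) = 2*K
b(X) = 2*X**3/3 (b(X) = ((2*X)*X**2)/3 = (2*X**3)/3 = 2*X**3/3)
83*((49 + 3)/(b(4*(6 - 2)) - 21)) - 6 = 83*((49 + 3)/(2*(4*(6 - 2))**3/3 - 21)) - 6 = 83*(52/(2*(4*4)**3/3 - 21)) - 6 = 83*(52/((2/3)*16**3 - 21)) - 6 = 83*(52/((2/3)*4096 - 21)) - 6 = 83*(52/(8192/3 - 21)) - 6 = 83*(52/(8129/3)) - 6 = 83*(52*(3/8129)) - 6 = 83*(156/8129) - 6 = 12948/8129 - 6 = -35826/8129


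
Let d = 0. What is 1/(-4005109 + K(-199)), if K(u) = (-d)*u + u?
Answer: -1/4005308 ≈ -2.4967e-7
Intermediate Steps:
K(u) = u (K(u) = (-1*0)*u + u = 0*u + u = 0 + u = u)
1/(-4005109 + K(-199)) = 1/(-4005109 - 199) = 1/(-4005308) = -1/4005308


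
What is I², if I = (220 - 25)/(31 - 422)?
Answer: 38025/152881 ≈ 0.24872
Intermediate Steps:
I = -195/391 (I = 195/(-391) = 195*(-1/391) = -195/391 ≈ -0.49872)
I² = (-195/391)² = 38025/152881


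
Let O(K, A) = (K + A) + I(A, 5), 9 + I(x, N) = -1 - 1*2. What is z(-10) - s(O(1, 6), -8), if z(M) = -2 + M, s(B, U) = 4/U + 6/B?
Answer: -103/10 ≈ -10.300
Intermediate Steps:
I(x, N) = -12 (I(x, N) = -9 + (-1 - 1*2) = -9 + (-1 - 2) = -9 - 3 = -12)
O(K, A) = -12 + A + K (O(K, A) = (K + A) - 12 = (A + K) - 12 = -12 + A + K)
z(-10) - s(O(1, 6), -8) = (-2 - 10) - (4/(-8) + 6/(-12 + 6 + 1)) = -12 - (4*(-⅛) + 6/(-5)) = -12 - (-½ + 6*(-⅕)) = -12 - (-½ - 6/5) = -12 - 1*(-17/10) = -12 + 17/10 = -103/10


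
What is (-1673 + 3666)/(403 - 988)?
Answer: -1993/585 ≈ -3.4068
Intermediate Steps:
(-1673 + 3666)/(403 - 988) = 1993/(-585) = 1993*(-1/585) = -1993/585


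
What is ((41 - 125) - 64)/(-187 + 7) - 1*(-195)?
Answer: 8812/45 ≈ 195.82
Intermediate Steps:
((41 - 125) - 64)/(-187 + 7) - 1*(-195) = (-84 - 64)/(-180) + 195 = -148*(-1/180) + 195 = 37/45 + 195 = 8812/45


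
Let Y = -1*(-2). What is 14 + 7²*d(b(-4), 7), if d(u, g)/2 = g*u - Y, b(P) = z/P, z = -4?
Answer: 504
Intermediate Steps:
Y = 2
b(P) = -4/P
d(u, g) = -4 + 2*g*u (d(u, g) = 2*(g*u - 1*2) = 2*(g*u - 2) = 2*(-2 + g*u) = -4 + 2*g*u)
14 + 7²*d(b(-4), 7) = 14 + 7²*(-4 + 2*7*(-4/(-4))) = 14 + 49*(-4 + 2*7*(-4*(-¼))) = 14 + 49*(-4 + 2*7*1) = 14 + 49*(-4 + 14) = 14 + 49*10 = 14 + 490 = 504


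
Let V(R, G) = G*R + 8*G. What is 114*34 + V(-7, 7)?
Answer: 3883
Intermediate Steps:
V(R, G) = 8*G + G*R
114*34 + V(-7, 7) = 114*34 + 7*(8 - 7) = 3876 + 7*1 = 3876 + 7 = 3883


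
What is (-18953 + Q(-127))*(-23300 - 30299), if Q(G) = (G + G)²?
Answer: -2442131237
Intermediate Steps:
Q(G) = 4*G² (Q(G) = (2*G)² = 4*G²)
(-18953 + Q(-127))*(-23300 - 30299) = (-18953 + 4*(-127)²)*(-23300 - 30299) = (-18953 + 4*16129)*(-53599) = (-18953 + 64516)*(-53599) = 45563*(-53599) = -2442131237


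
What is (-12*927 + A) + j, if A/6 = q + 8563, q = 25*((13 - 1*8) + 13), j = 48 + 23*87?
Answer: 45003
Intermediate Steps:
j = 2049 (j = 48 + 2001 = 2049)
q = 450 (q = 25*((13 - 8) + 13) = 25*(5 + 13) = 25*18 = 450)
A = 54078 (A = 6*(450 + 8563) = 6*9013 = 54078)
(-12*927 + A) + j = (-12*927 + 54078) + 2049 = (-11124 + 54078) + 2049 = 42954 + 2049 = 45003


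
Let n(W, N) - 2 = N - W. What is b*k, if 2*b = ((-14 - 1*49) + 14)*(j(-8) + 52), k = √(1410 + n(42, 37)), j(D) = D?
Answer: -1078*√1407 ≈ -40436.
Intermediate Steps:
n(W, N) = 2 + N - W (n(W, N) = 2 + (N - W) = 2 + N - W)
k = √1407 (k = √(1410 + (2 + 37 - 1*42)) = √(1410 + (2 + 37 - 42)) = √(1410 - 3) = √1407 ≈ 37.510)
b = -1078 (b = (((-14 - 1*49) + 14)*(-8 + 52))/2 = (((-14 - 49) + 14)*44)/2 = ((-63 + 14)*44)/2 = (-49*44)/2 = (½)*(-2156) = -1078)
b*k = -1078*√1407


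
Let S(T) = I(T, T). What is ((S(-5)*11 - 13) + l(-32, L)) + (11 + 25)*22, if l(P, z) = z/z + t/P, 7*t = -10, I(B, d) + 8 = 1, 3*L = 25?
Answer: 78741/112 ≈ 703.04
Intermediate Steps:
L = 25/3 (L = (⅓)*25 = 25/3 ≈ 8.3333)
I(B, d) = -7 (I(B, d) = -8 + 1 = -7)
S(T) = -7
t = -10/7 (t = (⅐)*(-10) = -10/7 ≈ -1.4286)
l(P, z) = 1 - 10/(7*P) (l(P, z) = z/z - 10/(7*P) = 1 - 10/(7*P))
((S(-5)*11 - 13) + l(-32, L)) + (11 + 25)*22 = ((-7*11 - 13) + (-10/7 - 32)/(-32)) + (11 + 25)*22 = ((-77 - 13) - 1/32*(-234/7)) + 36*22 = (-90 + 117/112) + 792 = -9963/112 + 792 = 78741/112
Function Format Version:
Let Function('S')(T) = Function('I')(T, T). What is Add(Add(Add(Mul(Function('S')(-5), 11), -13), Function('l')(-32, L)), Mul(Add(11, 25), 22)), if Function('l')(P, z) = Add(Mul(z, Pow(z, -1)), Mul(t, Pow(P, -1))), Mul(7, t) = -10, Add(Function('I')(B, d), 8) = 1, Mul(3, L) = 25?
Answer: Rational(78741, 112) ≈ 703.04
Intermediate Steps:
L = Rational(25, 3) (L = Mul(Rational(1, 3), 25) = Rational(25, 3) ≈ 8.3333)
Function('I')(B, d) = -7 (Function('I')(B, d) = Add(-8, 1) = -7)
Function('S')(T) = -7
t = Rational(-10, 7) (t = Mul(Rational(1, 7), -10) = Rational(-10, 7) ≈ -1.4286)
Function('l')(P, z) = Add(1, Mul(Rational(-10, 7), Pow(P, -1))) (Function('l')(P, z) = Add(Mul(z, Pow(z, -1)), Mul(Rational(-10, 7), Pow(P, -1))) = Add(1, Mul(Rational(-10, 7), Pow(P, -1))))
Add(Add(Add(Mul(Function('S')(-5), 11), -13), Function('l')(-32, L)), Mul(Add(11, 25), 22)) = Add(Add(Add(Mul(-7, 11), -13), Mul(Pow(-32, -1), Add(Rational(-10, 7), -32))), Mul(Add(11, 25), 22)) = Add(Add(Add(-77, -13), Mul(Rational(-1, 32), Rational(-234, 7))), Mul(36, 22)) = Add(Add(-90, Rational(117, 112)), 792) = Add(Rational(-9963, 112), 792) = Rational(78741, 112)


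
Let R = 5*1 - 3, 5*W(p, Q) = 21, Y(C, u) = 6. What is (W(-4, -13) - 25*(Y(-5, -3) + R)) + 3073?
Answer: 14386/5 ≈ 2877.2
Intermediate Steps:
W(p, Q) = 21/5 (W(p, Q) = (⅕)*21 = 21/5)
R = 2 (R = 5 - 3 = 2)
(W(-4, -13) - 25*(Y(-5, -3) + R)) + 3073 = (21/5 - 25*(6 + 2)) + 3073 = (21/5 - 25*8) + 3073 = (21/5 - 200) + 3073 = -979/5 + 3073 = 14386/5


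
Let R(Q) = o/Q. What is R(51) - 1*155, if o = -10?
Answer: -7915/51 ≈ -155.20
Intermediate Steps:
R(Q) = -10/Q
R(51) - 1*155 = -10/51 - 1*155 = -10*1/51 - 155 = -10/51 - 155 = -7915/51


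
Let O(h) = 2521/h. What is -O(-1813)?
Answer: 2521/1813 ≈ 1.3905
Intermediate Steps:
-O(-1813) = -2521/(-1813) = -2521*(-1)/1813 = -1*(-2521/1813) = 2521/1813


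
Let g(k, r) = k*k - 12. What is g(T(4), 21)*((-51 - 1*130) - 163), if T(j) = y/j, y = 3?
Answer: 7869/2 ≈ 3934.5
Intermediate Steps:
T(j) = 3/j
g(k, r) = -12 + k**2 (g(k, r) = k**2 - 12 = -12 + k**2)
g(T(4), 21)*((-51 - 1*130) - 163) = (-12 + (3/4)**2)*((-51 - 1*130) - 163) = (-12 + (3*(1/4))**2)*((-51 - 130) - 163) = (-12 + (3/4)**2)*(-181 - 163) = (-12 + 9/16)*(-344) = -183/16*(-344) = 7869/2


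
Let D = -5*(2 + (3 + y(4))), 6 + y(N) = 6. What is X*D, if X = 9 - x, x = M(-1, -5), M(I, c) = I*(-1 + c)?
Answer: -75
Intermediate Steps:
x = 6 (x = -(-1 - 5) = -1*(-6) = 6)
y(N) = 0 (y(N) = -6 + 6 = 0)
X = 3 (X = 9 - 1*6 = 9 - 6 = 3)
D = -25 (D = -5*(2 + (3 + 0)) = -5*(2 + 3) = -5*5 = -25)
X*D = 3*(-25) = -75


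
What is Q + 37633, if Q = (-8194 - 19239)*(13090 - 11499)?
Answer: -43608270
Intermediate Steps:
Q = -43645903 (Q = -27433*1591 = -43645903)
Q + 37633 = -43645903 + 37633 = -43608270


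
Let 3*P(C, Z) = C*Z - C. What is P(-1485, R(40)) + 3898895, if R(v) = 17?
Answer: 3890975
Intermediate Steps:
P(C, Z) = -C/3 + C*Z/3 (P(C, Z) = (C*Z - C)/3 = (-C + C*Z)/3 = -C/3 + C*Z/3)
P(-1485, R(40)) + 3898895 = (⅓)*(-1485)*(-1 + 17) + 3898895 = (⅓)*(-1485)*16 + 3898895 = -7920 + 3898895 = 3890975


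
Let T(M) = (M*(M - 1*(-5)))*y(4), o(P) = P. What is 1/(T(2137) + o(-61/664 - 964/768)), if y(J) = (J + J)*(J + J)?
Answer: 15936/4668563622949 ≈ 3.4135e-9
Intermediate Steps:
y(J) = 4*J² (y(J) = (2*J)*(2*J) = 4*J²)
T(M) = 64*M*(5 + M) (T(M) = (M*(M - 1*(-5)))*(4*4²) = (M*(M + 5))*(4*16) = (M*(5 + M))*64 = 64*M*(5 + M))
1/(T(2137) + o(-61/664 - 964/768)) = 1/(64*2137*(5 + 2137) + (-61/664 - 964/768)) = 1/(64*2137*2142 + (-61*1/664 - 964*1/768)) = 1/(292957056 + (-61/664 - 241/192)) = 1/(292957056 - 21467/15936) = 1/(4668563622949/15936) = 15936/4668563622949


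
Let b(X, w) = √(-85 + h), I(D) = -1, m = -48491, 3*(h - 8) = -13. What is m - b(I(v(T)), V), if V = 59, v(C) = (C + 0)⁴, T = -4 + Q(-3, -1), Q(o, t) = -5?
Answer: -48491 - 2*I*√183/3 ≈ -48491.0 - 9.0185*I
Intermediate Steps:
h = 11/3 (h = 8 + (⅓)*(-13) = 8 - 13/3 = 11/3 ≈ 3.6667)
T = -9 (T = -4 - 5 = -9)
v(C) = C⁴
b(X, w) = 2*I*√183/3 (b(X, w) = √(-85 + 11/3) = √(-244/3) = 2*I*√183/3)
m - b(I(v(T)), V) = -48491 - 2*I*√183/3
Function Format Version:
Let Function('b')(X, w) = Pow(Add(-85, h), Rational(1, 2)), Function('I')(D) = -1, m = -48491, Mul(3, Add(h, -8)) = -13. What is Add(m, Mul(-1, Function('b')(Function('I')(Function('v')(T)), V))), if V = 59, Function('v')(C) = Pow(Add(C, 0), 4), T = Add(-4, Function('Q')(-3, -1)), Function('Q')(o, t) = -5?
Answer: Add(-48491, Mul(Rational(-2, 3), I, Pow(183, Rational(1, 2)))) ≈ Add(-48491., Mul(-9.0185, I))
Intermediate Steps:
h = Rational(11, 3) (h = Add(8, Mul(Rational(1, 3), -13)) = Add(8, Rational(-13, 3)) = Rational(11, 3) ≈ 3.6667)
T = -9 (T = Add(-4, -5) = -9)
Function('v')(C) = Pow(C, 4)
Function('b')(X, w) = Mul(Rational(2, 3), I, Pow(183, Rational(1, 2))) (Function('b')(X, w) = Pow(Add(-85, Rational(11, 3)), Rational(1, 2)) = Pow(Rational(-244, 3), Rational(1, 2)) = Mul(Rational(2, 3), I, Pow(183, Rational(1, 2))))
Add(m, Mul(-1, Function('b')(Function('I')(Function('v')(T)), V))) = Add(-48491, Mul(-1, Mul(Rational(2, 3), I, Pow(183, Rational(1, 2))))) = Add(-48491, Mul(Rational(-2, 3), I, Pow(183, Rational(1, 2))))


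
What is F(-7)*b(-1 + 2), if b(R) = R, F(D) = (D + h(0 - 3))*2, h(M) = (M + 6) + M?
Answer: -14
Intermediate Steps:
h(M) = 6 + 2*M (h(M) = (6 + M) + M = 6 + 2*M)
F(D) = 2*D (F(D) = (D + (6 + 2*(0 - 3)))*2 = (D + (6 + 2*(-3)))*2 = (D + (6 - 6))*2 = (D + 0)*2 = D*2 = 2*D)
F(-7)*b(-1 + 2) = (2*(-7))*(-1 + 2) = -14*1 = -14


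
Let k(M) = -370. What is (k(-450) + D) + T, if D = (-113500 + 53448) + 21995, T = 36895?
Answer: -1532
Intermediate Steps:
D = -38057 (D = -60052 + 21995 = -38057)
(k(-450) + D) + T = (-370 - 38057) + 36895 = -38427 + 36895 = -1532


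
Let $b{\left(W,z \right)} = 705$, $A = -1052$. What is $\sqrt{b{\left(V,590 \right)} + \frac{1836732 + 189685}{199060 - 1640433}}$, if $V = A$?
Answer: $\frac{2 \sqrt{365439061366351}}{1441373} \approx 26.525$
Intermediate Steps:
$V = -1052$
$\sqrt{b{\left(V,590 \right)} + \frac{1836732 + 189685}{199060 - 1640433}} = \sqrt{705 + \frac{1836732 + 189685}{199060 - 1640433}} = \sqrt{705 + \frac{2026417}{-1441373}} = \sqrt{705 + 2026417 \left(- \frac{1}{1441373}\right)} = \sqrt{705 - \frac{2026417}{1441373}} = \sqrt{\frac{1014141548}{1441373}} = \frac{2 \sqrt{365439061366351}}{1441373}$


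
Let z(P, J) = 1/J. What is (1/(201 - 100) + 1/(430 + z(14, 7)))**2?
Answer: 13823524/92483500321 ≈ 0.00014947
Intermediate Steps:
(1/(201 - 100) + 1/(430 + z(14, 7)))**2 = (1/(201 - 100) + 1/(430 + 1/7))**2 = (1/101 + 1/(430 + 1/7))**2 = (1/101 + 1/(3011/7))**2 = (1/101 + 7/3011)**2 = (3718/304111)**2 = 13823524/92483500321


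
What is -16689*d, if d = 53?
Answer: -884517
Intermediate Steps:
-16689*d = -16689*53 = -884517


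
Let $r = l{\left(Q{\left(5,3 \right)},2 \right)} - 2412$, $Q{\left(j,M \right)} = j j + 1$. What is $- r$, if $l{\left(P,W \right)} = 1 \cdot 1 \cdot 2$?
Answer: $2410$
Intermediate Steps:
$Q{\left(j,M \right)} = 1 + j^{2}$ ($Q{\left(j,M \right)} = j^{2} + 1 = 1 + j^{2}$)
$l{\left(P,W \right)} = 2$ ($l{\left(P,W \right)} = 1 \cdot 2 = 2$)
$r = -2410$ ($r = 2 - 2412 = -2410$)
$- r = \left(-1\right) \left(-2410\right) = 2410$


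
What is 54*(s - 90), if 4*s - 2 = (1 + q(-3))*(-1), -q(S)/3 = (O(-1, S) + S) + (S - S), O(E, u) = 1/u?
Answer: -9963/2 ≈ -4981.5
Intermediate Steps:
q(S) = -3*S - 3/S (q(S) = -3*((1/S + S) + (S - S)) = -3*((S + 1/S) + 0) = -3*(S + 1/S) = -3*S - 3/S)
s = -9/4 (s = ½ + ((1 + (-3*(-3) - 3/(-3)))*(-1))/4 = ½ + ((1 + (9 - 3*(-⅓)))*(-1))/4 = ½ + ((1 + (9 + 1))*(-1))/4 = ½ + ((1 + 10)*(-1))/4 = ½ + (11*(-1))/4 = ½ + (¼)*(-11) = ½ - 11/4 = -9/4 ≈ -2.2500)
54*(s - 90) = 54*(-9/4 - 90) = 54*(-369/4) = -9963/2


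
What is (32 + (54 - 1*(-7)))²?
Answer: 8649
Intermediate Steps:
(32 + (54 - 1*(-7)))² = (32 + (54 + 7))² = (32 + 61)² = 93² = 8649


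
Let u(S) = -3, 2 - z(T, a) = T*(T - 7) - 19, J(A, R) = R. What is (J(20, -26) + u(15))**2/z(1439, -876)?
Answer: -841/2060627 ≈ -0.00040813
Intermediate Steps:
z(T, a) = 21 - T*(-7 + T) (z(T, a) = 2 - (T*(T - 7) - 19) = 2 - (T*(-7 + T) - 19) = 2 - (-19 + T*(-7 + T)) = 2 + (19 - T*(-7 + T)) = 21 - T*(-7 + T))
(J(20, -26) + u(15))**2/z(1439, -876) = (-26 - 3)**2/(21 - 1*1439**2 + 7*1439) = (-29)**2/(21 - 1*2070721 + 10073) = 841/(21 - 2070721 + 10073) = 841/(-2060627) = 841*(-1/2060627) = -841/2060627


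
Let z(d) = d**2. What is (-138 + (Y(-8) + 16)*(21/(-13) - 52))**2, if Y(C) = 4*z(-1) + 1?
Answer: 269977761/169 ≈ 1.5975e+6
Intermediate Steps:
Y(C) = 5 (Y(C) = 4*(-1)**2 + 1 = 4*1 + 1 = 4 + 1 = 5)
(-138 + (Y(-8) + 16)*(21/(-13) - 52))**2 = (-138 + (5 + 16)*(21/(-13) - 52))**2 = (-138 + 21*(21*(-1/13) - 52))**2 = (-138 + 21*(-21/13 - 52))**2 = (-138 + 21*(-697/13))**2 = (-138 - 14637/13)**2 = (-16431/13)**2 = 269977761/169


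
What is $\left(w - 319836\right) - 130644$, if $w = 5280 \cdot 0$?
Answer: $-450480$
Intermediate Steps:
$w = 0$
$\left(w - 319836\right) - 130644 = \left(0 - 319836\right) - 130644 = -319836 - 130644 = -450480$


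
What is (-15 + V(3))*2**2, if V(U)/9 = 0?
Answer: -60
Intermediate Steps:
V(U) = 0 (V(U) = 9*0 = 0)
(-15 + V(3))*2**2 = (-15 + 0)*2**2 = -15*4 = -60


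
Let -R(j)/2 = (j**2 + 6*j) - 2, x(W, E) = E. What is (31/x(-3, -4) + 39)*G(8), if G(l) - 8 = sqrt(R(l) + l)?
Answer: 250 + 125*I*sqrt(53)/2 ≈ 250.0 + 455.01*I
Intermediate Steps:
R(j) = 4 - 12*j - 2*j**2 (R(j) = -2*((j**2 + 6*j) - 2) = -2*(-2 + j**2 + 6*j) = 4 - 12*j - 2*j**2)
G(l) = 8 + sqrt(4 - 11*l - 2*l**2) (G(l) = 8 + sqrt((4 - 12*l - 2*l**2) + l) = 8 + sqrt(4 - 11*l - 2*l**2))
(31/x(-3, -4) + 39)*G(8) = (31/(-4) + 39)*(8 + sqrt(4 - 11*8 - 2*8**2)) = (31*(-1/4) + 39)*(8 + sqrt(4 - 88 - 2*64)) = (-31/4 + 39)*(8 + sqrt(4 - 88 - 128)) = 125*(8 + sqrt(-212))/4 = 125*(8 + 2*I*sqrt(53))/4 = 250 + 125*I*sqrt(53)/2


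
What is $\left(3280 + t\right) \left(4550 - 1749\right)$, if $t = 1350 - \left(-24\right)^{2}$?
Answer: $11355254$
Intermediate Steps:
$t = 774$ ($t = 1350 - 576 = 774$)
$\left(3280 + t\right) \left(4550 - 1749\right) = \left(3280 + 774\right) \left(4550 - 1749\right) = 4054 \cdot 2801 = 11355254$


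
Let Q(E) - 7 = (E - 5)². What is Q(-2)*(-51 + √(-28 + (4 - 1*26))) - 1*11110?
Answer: -13966 + 280*I*√2 ≈ -13966.0 + 395.98*I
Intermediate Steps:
Q(E) = 7 + (-5 + E)² (Q(E) = 7 + (E - 5)² = 7 + (-5 + E)²)
Q(-2)*(-51 + √(-28 + (4 - 1*26))) - 1*11110 = (7 + (-5 - 2)²)*(-51 + √(-28 + (4 - 1*26))) - 1*11110 = (7 + (-7)²)*(-51 + √(-28 + (4 - 26))) - 11110 = (7 + 49)*(-51 + √(-28 - 22)) - 11110 = 56*(-51 + √(-50)) - 11110 = 56*(-51 + 5*I*√2) - 11110 = (-2856 + 280*I*√2) - 11110 = -13966 + 280*I*√2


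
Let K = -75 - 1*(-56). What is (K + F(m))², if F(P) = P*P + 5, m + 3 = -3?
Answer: 484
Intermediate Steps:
m = -6 (m = -3 - 3 = -6)
K = -19 (K = -75 + 56 = -19)
F(P) = 5 + P² (F(P) = P² + 5 = 5 + P²)
(K + F(m))² = (-19 + (5 + (-6)²))² = (-19 + (5 + 36))² = (-19 + 41)² = 22² = 484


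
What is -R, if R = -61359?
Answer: 61359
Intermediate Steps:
-R = -1*(-61359) = 61359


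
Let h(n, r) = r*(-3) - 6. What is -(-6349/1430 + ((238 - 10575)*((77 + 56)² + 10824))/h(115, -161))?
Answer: 421479628303/682110 ≈ 6.1791e+5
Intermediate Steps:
h(n, r) = -6 - 3*r (h(n, r) = -3*r - 6 = -6 - 3*r)
-(-6349/1430 + ((238 - 10575)*((77 + 56)² + 10824))/h(115, -161)) = -(-6349/1430 + ((238 - 10575)*((77 + 56)² + 10824))/(-6 - 3*(-161))) = -(-6349*1/1430 + (-10337*(133² + 10824))/(-6 + 483)) = -(-6349/1430 - 10337*(17689 + 10824)/477) = -(-6349/1430 - 10337*28513*(1/477)) = -(-6349/1430 - 294738881*1/477) = -(-6349/1430 - 294738881/477) = -1*(-421479628303/682110) = 421479628303/682110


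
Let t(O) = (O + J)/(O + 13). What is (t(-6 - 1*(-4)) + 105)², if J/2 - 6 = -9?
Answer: 1315609/121 ≈ 10873.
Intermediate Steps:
J = -6 (J = 12 + 2*(-9) = 12 - 18 = -6)
t(O) = (-6 + O)/(13 + O) (t(O) = (O - 6)/(O + 13) = (-6 + O)/(13 + O))
(t(-6 - 1*(-4)) + 105)² = ((-6 + (-6 - 1*(-4)))/(13 + (-6 - 1*(-4))) + 105)² = ((-6 + (-6 + 4))/(13 + (-6 + 4)) + 105)² = ((-6 - 2)/(13 - 2) + 105)² = (-8/11 + 105)² = (1147/11)² = 1315609/121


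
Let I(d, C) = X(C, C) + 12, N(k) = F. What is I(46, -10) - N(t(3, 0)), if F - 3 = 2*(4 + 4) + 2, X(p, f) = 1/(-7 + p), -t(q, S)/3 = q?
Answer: -154/17 ≈ -9.0588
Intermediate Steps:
t(q, S) = -3*q
F = 21 (F = 3 + (2*(4 + 4) + 2) = 3 + (2*8 + 2) = 3 + (16 + 2) = 3 + 18 = 21)
N(k) = 21
I(d, C) = 12 + 1/(-7 + C) (I(d, C) = 1/(-7 + C) + 12 = 12 + 1/(-7 + C))
I(46, -10) - N(t(3, 0)) = (-83 + 12*(-10))/(-7 - 10) - 1*21 = (-83 - 120)/(-17) - 21 = -1/17*(-203) - 21 = 203/17 - 21 = -154/17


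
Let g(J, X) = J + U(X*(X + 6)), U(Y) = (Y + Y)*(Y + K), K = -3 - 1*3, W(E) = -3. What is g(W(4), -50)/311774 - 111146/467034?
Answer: 2236952794147/72804529158 ≈ 30.725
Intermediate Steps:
K = -6 (K = -3 - 3 = -6)
U(Y) = 2*Y*(-6 + Y) (U(Y) = (Y + Y)*(Y - 6) = (2*Y)*(-6 + Y) = 2*Y*(-6 + Y))
g(J, X) = J + 2*X*(-6 + X*(6 + X))*(6 + X) (g(J, X) = J + 2*(X*(X + 6))*(-6 + X*(X + 6)) = J + 2*(X*(6 + X))*(-6 + X*(6 + X)) = J + 2*X*(-6 + X*(6 + X))*(6 + X))
g(W(4), -50)/311774 - 111146/467034 = (-3 + 2*(-50)*(-6 - 50*(6 - 50))*(6 - 50))/311774 - 111146/467034 = (-3 + 2*(-50)*(-6 - 50*(-44))*(-44))*(1/311774) - 111146*1/467034 = (-3 + 2*(-50)*(-6 + 2200)*(-44))*(1/311774) - 55573/233517 = (-3 + 2*(-50)*2194*(-44))*(1/311774) - 55573/233517 = (-3 + 9653600)*(1/311774) - 55573/233517 = 9653597*(1/311774) - 55573/233517 = 9653597/311774 - 55573/233517 = 2236952794147/72804529158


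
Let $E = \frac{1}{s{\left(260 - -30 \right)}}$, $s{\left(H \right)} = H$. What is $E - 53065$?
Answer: $- \frac{15388849}{290} \approx -53065.0$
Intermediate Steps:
$E = \frac{1}{290}$ ($E = \frac{1}{260 - -30} = \frac{1}{260 + 30} = \frac{1}{290} \approx 0.0034483$)
$E - 53065 = \frac{1}{290} - 53065 = - \frac{15388849}{290}$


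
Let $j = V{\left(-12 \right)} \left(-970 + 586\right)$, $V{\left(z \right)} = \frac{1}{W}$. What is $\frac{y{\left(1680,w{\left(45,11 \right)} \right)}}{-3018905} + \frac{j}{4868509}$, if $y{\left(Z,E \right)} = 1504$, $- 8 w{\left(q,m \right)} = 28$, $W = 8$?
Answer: $- \frac{7467144976}{14697566162645} \approx -0.00050805$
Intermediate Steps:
$V{\left(z \right)} = \frac{1}{8}$
$w{\left(q,m \right)} = - \frac{7}{2}$ ($w{\left(q,m \right)} = \left(- \frac{1}{8}\right) 28 = - \frac{7}{2}$)
$j = -48$ ($j = \frac{-970 + 586}{8} = \frac{1}{8} \left(-384\right) = -48$)
$\frac{y{\left(1680,w{\left(45,11 \right)} \right)}}{-3018905} + \frac{j}{4868509} = \frac{1504}{-3018905} - \frac{48}{4868509} = 1504 \left(- \frac{1}{3018905}\right) - \frac{48}{4868509} = - \frac{1504}{3018905} - \frac{48}{4868509} = - \frac{7467144976}{14697566162645}$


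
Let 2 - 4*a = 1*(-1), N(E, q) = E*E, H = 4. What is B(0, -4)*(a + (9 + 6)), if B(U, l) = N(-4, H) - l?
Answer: 315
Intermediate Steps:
N(E, q) = E²
B(U, l) = 16 - l (B(U, l) = (-4)² - l = 16 - l)
a = ¾ (a = ½ - (-1)/4 = ½ - ¼*(-1) = ½ + ¼ = ¾ ≈ 0.75000)
B(0, -4)*(a + (9 + 6)) = (16 - 1*(-4))*(¾ + (9 + 6)) = (16 + 4)*(¾ + 15) = 20*(63/4) = 315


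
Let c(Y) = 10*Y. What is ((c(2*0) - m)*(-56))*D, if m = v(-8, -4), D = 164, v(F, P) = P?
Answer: -36736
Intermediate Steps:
m = -4
((c(2*0) - m)*(-56))*D = ((10*(2*0) - 1*(-4))*(-56))*164 = ((10*0 + 4)*(-56))*164 = ((0 + 4)*(-56))*164 = (4*(-56))*164 = -224*164 = -36736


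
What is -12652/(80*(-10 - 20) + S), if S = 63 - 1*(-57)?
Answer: 3163/570 ≈ 5.5491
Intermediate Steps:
S = 120 (S = 63 + 57 = 120)
-12652/(80*(-10 - 20) + S) = -12652/(80*(-10 - 20) + 120) = -12652/(80*(-30) + 120) = -12652/(-2400 + 120) = -12652/(-2280) = -12652*(-1/2280) = 3163/570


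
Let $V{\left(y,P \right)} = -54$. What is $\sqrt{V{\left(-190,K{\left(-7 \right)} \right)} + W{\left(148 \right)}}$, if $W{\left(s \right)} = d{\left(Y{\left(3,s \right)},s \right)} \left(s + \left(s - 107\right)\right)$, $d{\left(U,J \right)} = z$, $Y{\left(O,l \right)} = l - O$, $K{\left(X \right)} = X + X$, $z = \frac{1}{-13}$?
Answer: $\frac{9 i \sqrt{143}}{13} \approx 8.2788 i$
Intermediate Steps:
$z = - \frac{1}{13} \approx -0.076923$
$K{\left(X \right)} = 2 X$
$d{\left(U,J \right)} = - \frac{1}{13}$
$W{\left(s \right)} = \frac{107}{13} - \frac{2 s}{13}$ ($W{\left(s \right)} = - \frac{s + \left(s - 107\right)}{13} = - \frac{s + \left(-107 + s\right)}{13} = - \frac{-107 + 2 s}{13} = \frac{107}{13} - \frac{2 s}{13}$)
$\sqrt{V{\left(-190,K{\left(-7 \right)} \right)} + W{\left(148 \right)}} = \sqrt{-54 + \left(\frac{107}{13} - \frac{296}{13}\right)} = \sqrt{-54 - \frac{189}{13}} = \sqrt{- \frac{891}{13}} = \frac{9 i \sqrt{143}}{13}$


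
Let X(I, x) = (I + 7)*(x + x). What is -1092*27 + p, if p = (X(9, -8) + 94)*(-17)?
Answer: -26730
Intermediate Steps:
X(I, x) = 2*x*(7 + I) (X(I, x) = (7 + I)*(2*x) = 2*x*(7 + I))
p = 2754 (p = (2*(-8)*(7 + 9) + 94)*(-17) = (2*(-8)*16 + 94)*(-17) = (-256 + 94)*(-17) = -162*(-17) = 2754)
-1092*27 + p = -1092*27 + 2754 = -29484 + 2754 = -26730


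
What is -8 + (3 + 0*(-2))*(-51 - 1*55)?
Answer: -326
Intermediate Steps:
-8 + (3 + 0*(-2))*(-51 - 1*55) = -8 + (3 + 0)*(-51 - 55) = -8 + 3*(-106) = -8 - 318 = -326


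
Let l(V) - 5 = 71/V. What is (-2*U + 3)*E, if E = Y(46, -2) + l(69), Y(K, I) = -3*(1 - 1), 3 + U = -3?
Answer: 2080/23 ≈ 90.435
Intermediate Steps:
U = -6 (U = -3 - 3 = -6)
l(V) = 5 + 71/V
Y(K, I) = 0 (Y(K, I) = -3*0 = 0)
E = 416/69 (E = 0 + (5 + 71/69) = 0 + 416/69 = 416/69 ≈ 6.0290)
(-2*U + 3)*E = (-2*(-6) + 3)*(416/69) = (12 + 3)*(416/69) = 15*(416/69) = 2080/23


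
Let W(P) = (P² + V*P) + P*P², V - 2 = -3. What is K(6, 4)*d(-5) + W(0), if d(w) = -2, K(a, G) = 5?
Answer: -10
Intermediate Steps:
V = -1 (V = 2 - 3 = -1)
W(P) = P² + P³ - P (W(P) = (P² - P) + P*P² = (P² - P) + P³ = P² + P³ - P)
K(6, 4)*d(-5) + W(0) = 5*(-2) + 0*(-1 + 0 + 0²) = -10 + 0*(-1 + 0 + 0) = -10 + 0*(-1) = -10 + 0 = -10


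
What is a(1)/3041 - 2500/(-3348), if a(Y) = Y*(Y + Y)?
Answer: 1902299/2545317 ≈ 0.74737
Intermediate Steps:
a(Y) = 2*Y² (a(Y) = Y*(2*Y) = 2*Y²)
a(1)/3041 - 2500/(-3348) = (2*1²)/3041 - 2500/(-3348) = (2*1)*(1/3041) - 2500*(-1/3348) = 2*(1/3041) + 625/837 = 2/3041 + 625/837 = 1902299/2545317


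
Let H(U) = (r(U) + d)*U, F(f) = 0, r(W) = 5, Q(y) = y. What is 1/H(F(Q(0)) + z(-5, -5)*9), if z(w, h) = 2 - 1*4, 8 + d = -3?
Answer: 1/108 ≈ 0.0092593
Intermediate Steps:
d = -11 (d = -8 - 3 = -11)
z(w, h) = -2 (z(w, h) = 2 - 4 = -2)
H(U) = -6*U (H(U) = (5 - 11)*U = -6*U)
1/H(F(Q(0)) + z(-5, -5)*9) = 1/(-6*(0 - 2*9)) = 1/(-6*(0 - 18)) = 1/(-6*(-18)) = 1/108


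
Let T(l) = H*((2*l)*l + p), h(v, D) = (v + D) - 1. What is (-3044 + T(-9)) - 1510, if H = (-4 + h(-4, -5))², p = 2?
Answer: 27590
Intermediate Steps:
h(v, D) = -1 + D + v (h(v, D) = (D + v) - 1 = -1 + D + v)
H = 196 (H = (-4 + (-1 - 5 - 4))² = (-4 - 10)² = (-14)² = 196)
T(l) = 392 + 392*l² (T(l) = 196*((2*l)*l + 2) = 196*(2*l² + 2) = 196*(2 + 2*l²) = 392 + 392*l²)
(-3044 + T(-9)) - 1510 = (-3044 + (392 + 392*(-9)²)) - 1510 = (-3044 + (392 + 392*81)) - 1510 = (-3044 + (392 + 31752)) - 1510 = (-3044 + 32144) - 1510 = 29100 - 1510 = 27590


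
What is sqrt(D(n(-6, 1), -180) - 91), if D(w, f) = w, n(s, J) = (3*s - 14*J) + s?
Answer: I*sqrt(129) ≈ 11.358*I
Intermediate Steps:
n(s, J) = -14*J + 4*s (n(s, J) = (-14*J + 3*s) + s = -14*J + 4*s)
sqrt(D(n(-6, 1), -180) - 91) = sqrt((-14*1 + 4*(-6)) - 91) = sqrt((-14 - 24) - 91) = sqrt(-38 - 91) = sqrt(-129) = I*sqrt(129)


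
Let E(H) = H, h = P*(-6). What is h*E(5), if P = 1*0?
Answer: 0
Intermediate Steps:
P = 0
h = 0 (h = 0*(-6) = 0)
h*E(5) = 0*5 = 0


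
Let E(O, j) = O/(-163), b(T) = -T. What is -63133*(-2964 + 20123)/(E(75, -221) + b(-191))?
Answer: -176577760961/31058 ≈ -5.6854e+6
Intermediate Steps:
E(O, j) = -O/163 (E(O, j) = O*(-1/163) = -O/163)
-63133*(-2964 + 20123)/(E(75, -221) + b(-191)) = -63133*(-2964 + 20123)/(-1/163*75 - 1*(-191)) = -63133*17159/(-75/163 + 191) = -63133/((31058/163)*(1/17159)) = -63133/31058/2796917 = -63133*2796917/31058 = -176577760961/31058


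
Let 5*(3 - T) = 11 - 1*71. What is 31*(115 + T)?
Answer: 4030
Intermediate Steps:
T = 15 (T = 3 - (11 - 1*71)/5 = 3 - (11 - 71)/5 = 3 - 1/5*(-60) = 3 + 12 = 15)
31*(115 + T) = 31*(115 + 15) = 31*130 = 4030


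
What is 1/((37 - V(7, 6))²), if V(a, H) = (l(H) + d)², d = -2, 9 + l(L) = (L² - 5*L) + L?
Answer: 1/1296 ≈ 0.00077160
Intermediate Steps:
l(L) = -9 + L² - 4*L (l(L) = -9 + ((L² - 5*L) + L) = -9 + (L² - 4*L) = -9 + L² - 4*L)
V(a, H) = (-11 + H² - 4*H)² (V(a, H) = ((-9 + H² - 4*H) - 2)² = (-11 + H² - 4*H)²)
1/((37 - V(7, 6))²) = 1/((37 - (11 - 1*6² + 4*6)²)²) = 1/((37 - (11 - 1*36 + 24)²)²) = 1/((37 - (11 - 36 + 24)²)²) = 1/((37 - 1*(-1)²)²) = 1/((37 - 1*1)²) = 1/((37 - 1)²) = 1/(36²) = 1/1296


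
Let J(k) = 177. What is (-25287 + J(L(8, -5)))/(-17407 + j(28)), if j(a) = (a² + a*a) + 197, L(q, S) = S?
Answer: 1395/869 ≈ 1.6053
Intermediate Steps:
j(a) = 197 + 2*a² (j(a) = (a² + a²) + 197 = 2*a² + 197 = 197 + 2*a²)
(-25287 + J(L(8, -5)))/(-17407 + j(28)) = (-25287 + 177)/(-17407 + (197 + 2*28²)) = -25110/(-17407 + (197 + 2*784)) = -25110/(-17407 + (197 + 1568)) = -25110/(-17407 + 1765) = -25110/(-15642) = -25110*(-1/15642) = 1395/869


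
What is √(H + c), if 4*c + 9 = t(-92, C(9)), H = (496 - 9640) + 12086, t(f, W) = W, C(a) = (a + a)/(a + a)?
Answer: 14*√15 ≈ 54.222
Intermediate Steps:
C(a) = 1 (C(a) = (2*a)/((2*a)) = (2*a)*(1/(2*a)) = 1)
H = 2942 (H = -9144 + 12086 = 2942)
c = -2 (c = -9/4 + (¼)*1 = -9/4 + ¼ = -2)
√(H + c) = √(2942 - 2) = √2940 = 14*√15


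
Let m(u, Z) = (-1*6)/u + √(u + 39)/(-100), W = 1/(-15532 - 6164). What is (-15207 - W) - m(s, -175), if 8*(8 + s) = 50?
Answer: -2310038201/151872 + √149/200 ≈ -15210.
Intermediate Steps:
s = -7/4 (s = -8 + (⅛)*50 = -8 + 25/4 = -7/4 ≈ -1.7500)
W = -1/21696 (W = 1/(-21696) = -1/21696 ≈ -4.6091e-5)
m(u, Z) = -6/u - √(39 + u)/100 (m(u, Z) = -6/u + √(39 + u)*(-1/100) = -6/u - √(39 + u)/100)
(-15207 - W) - m(s, -175) = (-15207 - 1*(-1/21696)) - (-6/(-7/4) - √(39 - 7/4)/100) = (-15207 + 1/21696) - (-6*(-4/7) - √149/200) = -329931071/21696 - (24/7 - √149/200) = -329931071/21696 + (-24/7 + √149/200) = -2310038201/151872 + √149/200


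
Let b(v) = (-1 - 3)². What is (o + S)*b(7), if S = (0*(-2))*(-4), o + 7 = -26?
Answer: -528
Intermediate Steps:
o = -33 (o = -7 - 26 = -33)
S = 0 (S = 0*(-4) = 0)
b(v) = 16 (b(v) = (-4)² = 16)
(o + S)*b(7) = (-33 + 0)*16 = -33*16 = -528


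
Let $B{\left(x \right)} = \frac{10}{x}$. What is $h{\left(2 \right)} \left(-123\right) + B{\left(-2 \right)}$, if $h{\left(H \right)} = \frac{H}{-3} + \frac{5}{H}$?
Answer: $- \frac{461}{2} \approx -230.5$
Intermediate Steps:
$h{\left(H \right)} = \frac{5}{H} - \frac{H}{3}$ ($h{\left(H \right)} = H \left(- \frac{1}{3}\right) + \frac{5}{H} = - \frac{H}{3} + \frac{5}{H} = \frac{5}{H} - \frac{H}{3}$)
$h{\left(2 \right)} \left(-123\right) + B{\left(-2 \right)} = \left(\frac{5}{2} - \frac{2}{3}\right) \left(-123\right) + \frac{10}{-2} = \left(5 \cdot \frac{1}{2} - \frac{2}{3}\right) \left(-123\right) + 10 \left(- \frac{1}{2}\right) = \left(\frac{5}{2} - \frac{2}{3}\right) \left(-123\right) - 5 = \frac{11}{6} \left(-123\right) - 5 = - \frac{451}{2} - 5 = - \frac{461}{2}$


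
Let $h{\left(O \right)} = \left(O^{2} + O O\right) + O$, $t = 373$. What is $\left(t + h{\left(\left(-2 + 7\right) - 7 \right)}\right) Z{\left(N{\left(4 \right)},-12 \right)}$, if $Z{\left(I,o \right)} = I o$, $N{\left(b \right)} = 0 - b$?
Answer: $18192$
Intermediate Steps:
$N{\left(b \right)} = - b$
$h{\left(O \right)} = O + 2 O^{2}$ ($h{\left(O \right)} = \left(O^{2} + O^{2}\right) + O = 2 O^{2} + O = O + 2 O^{2}$)
$\left(t + h{\left(\left(-2 + 7\right) - 7 \right)}\right) Z{\left(N{\left(4 \right)},-12 \right)} = \left(373 + \left(\left(-2 + 7\right) - 7\right) \left(1 + 2 \left(\left(-2 + 7\right) - 7\right)\right)\right) \left(-1\right) 4 \left(-12\right) = \left(373 + \left(5 - 7\right) \left(1 + 2 \left(5 - 7\right)\right)\right) \left(\left(-4\right) \left(-12\right)\right) = \left(373 - 2 \left(1 + 2 \left(-2\right)\right)\right) 48 = \left(373 - 2 \left(1 - 4\right)\right) 48 = \left(373 - -6\right) 48 = \left(373 + 6\right) 48 = 379 \cdot 48 = 18192$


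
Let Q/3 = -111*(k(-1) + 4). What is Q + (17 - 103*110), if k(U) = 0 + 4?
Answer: -13977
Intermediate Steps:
k(U) = 4
Q = -2664 (Q = 3*(-111*(4 + 4)) = 3*(-111*8) = 3*(-888) = -2664)
Q + (17 - 103*110) = -2664 + (17 - 103*110) = -2664 + (17 - 11330) = -2664 - 11313 = -13977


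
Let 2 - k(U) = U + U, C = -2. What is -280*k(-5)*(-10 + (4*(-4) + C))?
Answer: 94080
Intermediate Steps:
k(U) = 2 - 2*U (k(U) = 2 - (U + U) = 2 - 2*U)
-280*k(-5)*(-10 + (4*(-4) + C)) = -280*(2 - 2*(-5))*(-10 + (4*(-4) - 2)) = -280*(2 + 10)*(-10 + (-16 - 2)) = -3360*(-10 - 18) = -3360*(-28) = -280*(-336) = 94080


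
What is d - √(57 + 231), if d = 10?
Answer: 10 - 12*√2 ≈ -6.9706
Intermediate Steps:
d - √(57 + 231) = 10 - √(57 + 231) = 10 - √288 = 10 - 12*√2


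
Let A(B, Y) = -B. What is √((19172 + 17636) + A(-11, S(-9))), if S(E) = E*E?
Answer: 3*√4091 ≈ 191.88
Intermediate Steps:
S(E) = E²
√((19172 + 17636) + A(-11, S(-9))) = √((19172 + 17636) - 1*(-11)) = √(36808 + 11) = √36819 = 3*√4091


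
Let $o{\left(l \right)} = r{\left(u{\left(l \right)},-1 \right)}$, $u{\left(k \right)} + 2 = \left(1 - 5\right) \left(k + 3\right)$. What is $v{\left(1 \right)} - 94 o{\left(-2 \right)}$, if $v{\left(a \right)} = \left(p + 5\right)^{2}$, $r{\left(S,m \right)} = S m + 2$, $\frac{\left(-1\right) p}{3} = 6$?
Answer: $-583$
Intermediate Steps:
$p = -18$ ($p = \left(-3\right) 6 = -18$)
$u{\left(k \right)} = -14 - 4 k$ ($u{\left(k \right)} = -2 + \left(1 - 5\right) \left(k + 3\right) = -2 - 4 \left(3 + k\right) = -2 - \left(12 + 4 k\right) = -14 - 4 k$)
$r{\left(S,m \right)} = 2 + S m$
$v{\left(a \right)} = 169$ ($v{\left(a \right)} = \left(-18 + 5\right)^{2} = \left(-13\right)^{2} = 169$)
$o{\left(l \right)} = 16 + 4 l$ ($o{\left(l \right)} = 2 + \left(-14 - 4 l\right) \left(-1\right) = 2 + \left(14 + 4 l\right) = 16 + 4 l$)
$v{\left(1 \right)} - 94 o{\left(-2 \right)} = 169 - 94 \left(16 + 4 \left(-2\right)\right) = 169 - 94 \left(16 - 8\right) = 169 - 752 = -583$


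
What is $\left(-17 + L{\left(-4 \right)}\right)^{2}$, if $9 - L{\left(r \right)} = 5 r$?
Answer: $144$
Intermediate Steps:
$L{\left(r \right)} = 9 - 5 r$
$\left(-17 + L{\left(-4 \right)}\right)^{2} = \left(-17 + \left(9 - -20\right)\right)^{2} = \left(-17 + \left(9 + 20\right)\right)^{2} = \left(-17 + 29\right)^{2} = 12^{2} = 144$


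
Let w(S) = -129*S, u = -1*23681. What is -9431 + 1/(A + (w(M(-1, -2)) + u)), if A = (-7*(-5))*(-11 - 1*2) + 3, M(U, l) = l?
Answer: -225165126/23875 ≈ -9431.0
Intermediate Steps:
u = -23681
A = -452 (A = 35*(-11 - 2) + 3 = 35*(-13) + 3 = -455 + 3 = -452)
-9431 + 1/(A + (w(M(-1, -2)) + u)) = -9431 + 1/(-452 + (-129*(-2) - 23681)) = -9431 + 1/(-452 + (258 - 23681)) = -9431 + 1/(-452 - 23423) = -9431 + 1/(-23875) = -9431 - 1/23875 = -225165126/23875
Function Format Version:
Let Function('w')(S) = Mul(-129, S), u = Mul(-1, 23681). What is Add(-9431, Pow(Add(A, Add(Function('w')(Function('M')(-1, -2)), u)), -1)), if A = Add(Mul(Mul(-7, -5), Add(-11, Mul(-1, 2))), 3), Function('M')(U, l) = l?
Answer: Rational(-225165126, 23875) ≈ -9431.0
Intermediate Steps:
u = -23681
A = -452 (A = Add(Mul(35, Add(-11, -2)), 3) = Add(Mul(35, -13), 3) = Add(-455, 3) = -452)
Add(-9431, Pow(Add(A, Add(Function('w')(Function('M')(-1, -2)), u)), -1)) = Add(-9431, Pow(Add(-452, Add(Mul(-129, -2), -23681)), -1)) = Add(-9431, Pow(Add(-452, Add(258, -23681)), -1)) = Add(-9431, Pow(Add(-452, -23423), -1)) = Add(-9431, Pow(-23875, -1)) = Add(-9431, Rational(-1, 23875)) = Rational(-225165126, 23875)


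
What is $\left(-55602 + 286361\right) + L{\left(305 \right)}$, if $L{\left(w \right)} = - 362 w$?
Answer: $120349$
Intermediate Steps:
$\left(-55602 + 286361\right) + L{\left(305 \right)} = \left(-55602 + 286361\right) - 110410 = 230759 - 110410 = 120349$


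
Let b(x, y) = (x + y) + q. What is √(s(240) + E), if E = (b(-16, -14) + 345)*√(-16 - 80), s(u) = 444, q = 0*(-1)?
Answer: 2*√(111 + 315*I*√6) ≈ 42.203 + 36.566*I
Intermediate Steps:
q = 0
b(x, y) = x + y (b(x, y) = (x + y) + 0 = x + y)
E = 1260*I*√6 (E = ((-16 - 14) + 345)*√(-16 - 80) = (-30 + 345)*√(-96) = 315*(4*I*√6) = 1260*I*√6 ≈ 3086.4*I)
√(s(240) + E) = √(444 + 1260*I*√6)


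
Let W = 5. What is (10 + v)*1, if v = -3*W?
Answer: -5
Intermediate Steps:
v = -15 (v = -3*5 = -15)
(10 + v)*1 = (10 - 15)*1 = -5*1 = -5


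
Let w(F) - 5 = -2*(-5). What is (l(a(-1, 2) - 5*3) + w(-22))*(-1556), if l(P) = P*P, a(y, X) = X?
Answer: -286304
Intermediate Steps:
w(F) = 15 (w(F) = 5 - 2*(-5) = 5 + 10 = 15)
l(P) = P²
(l(a(-1, 2) - 5*3) + w(-22))*(-1556) = ((2 - 5*3)² + 15)*(-1556) = ((2 - 15)² + 15)*(-1556) = ((-13)² + 15)*(-1556) = (169 + 15)*(-1556) = 184*(-1556) = -286304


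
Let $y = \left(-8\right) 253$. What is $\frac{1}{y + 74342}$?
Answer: $\frac{1}{72318} \approx 1.3828 \cdot 10^{-5}$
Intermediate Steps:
$y = -2024$
$\frac{1}{y + 74342} = \frac{1}{-2024 + 74342} = \frac{1}{72318}$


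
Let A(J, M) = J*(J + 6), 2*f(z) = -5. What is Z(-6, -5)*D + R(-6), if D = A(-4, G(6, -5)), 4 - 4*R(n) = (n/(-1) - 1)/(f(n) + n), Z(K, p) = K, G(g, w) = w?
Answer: 1671/34 ≈ 49.147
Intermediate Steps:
f(z) = -5/2 (f(z) = (1/2)*(-5) = -5/2)
A(J, M) = J*(6 + J)
R(n) = 1 - (-1 - n)/(4*(-5/2 + n)) (R(n) = 1 - (n/(-1) - 1)/(4*(-5/2 + n)) = 1 - (n*(-1) - 1)/(4*(-5/2 + n)) = 1 - (-n - 1)/(4*(-5/2 + n)) = 1 - (-1 - n)/(4*(-5/2 + n)))
D = -8 (D = -4*(6 - 4) = -4*2 = -8)
Z(-6, -5)*D + R(-6) = -6*(-8) + (-9 + 5*(-6))/(2*(-5 + 2*(-6))) = 48 + (-9 - 30)/(2*(-5 - 12)) = 48 + (1/2)*(-39)/(-17) = 48 + (1/2)*(-1/17)*(-39) = 48 + 39/34 = 1671/34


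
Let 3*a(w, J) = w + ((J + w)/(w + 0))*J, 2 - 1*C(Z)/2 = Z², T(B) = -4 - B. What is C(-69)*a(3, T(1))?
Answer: -180842/9 ≈ -20094.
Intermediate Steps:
C(Z) = 4 - 2*Z²
a(w, J) = w/3 + J*(J + w)/(3*w) (a(w, J) = (w + ((J + w)/(w + 0))*J)/3 = (w + ((J + w)/w)*J)/3 = (w + J*(J + w)/w)/3 = w/3 + J*(J + w)/(3*w))
C(-69)*a(3, T(1)) = (4 - 2*(-69)²)*((⅓)*((-4 - 1*1)² + 3*((-4 - 1*1) + 3))/3) = (4 - 2*4761)*((⅓)*(⅓)*((-4 - 1)² + 3*((-4 - 1) + 3))) = (4 - 9522)*((⅓)*(⅓)*((-5)² + 3*(-5 + 3))) = -9518*(25 + 3*(-2))/(3*3) = -9518*(25 - 6)/(3*3) = -9518*19/(3*3) = -9518*19/9 = -180842/9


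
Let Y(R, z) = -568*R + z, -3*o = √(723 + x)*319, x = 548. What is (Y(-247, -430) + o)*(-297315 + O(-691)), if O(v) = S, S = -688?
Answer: -41680487598 + 95062957*√1271/3 ≈ -4.0551e+10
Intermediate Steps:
O(v) = -688
o = -319*√1271/3 (o = -√(723 + 548)*319/3 = -√1271*319/3 = -319*√1271/3 ≈ -3790.9)
Y(R, z) = z - 568*R
(Y(-247, -430) + o)*(-297315 + O(-691)) = ((-430 - 568*(-247)) - 319*√1271/3)*(-297315 - 688) = ((-430 + 140296) - 319*√1271/3)*(-298003) = (139866 - 319*√1271/3)*(-298003) = -41680487598 + 95062957*√1271/3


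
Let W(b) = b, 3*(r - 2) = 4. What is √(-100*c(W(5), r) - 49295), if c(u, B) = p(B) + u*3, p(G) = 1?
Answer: 3*I*√5655 ≈ 225.6*I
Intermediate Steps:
r = 10/3 (r = 2 + (⅓)*4 = 2 + 4/3 = 10/3 ≈ 3.3333)
c(u, B) = 1 + 3*u (c(u, B) = 1 + u*3 = 1 + 3*u)
√(-100*c(W(5), r) - 49295) = √(-100*(1 + 3*5) - 49295) = √(-100*(1 + 15) - 49295) = √(-100*16 - 49295) = √(-1600 - 49295) = √(-50895) = 3*I*√5655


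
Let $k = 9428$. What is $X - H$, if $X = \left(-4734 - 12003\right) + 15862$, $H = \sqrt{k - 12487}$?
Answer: $-875 - i \sqrt{3059} \approx -875.0 - 55.308 i$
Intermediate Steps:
$H = i \sqrt{3059}$ ($H = \sqrt{9428 - 12487} = \sqrt{-3059} = i \sqrt{3059} \approx 55.308 i$)
$X = -875$ ($X = -16737 + 15862 = -875$)
$X - H = -875 - i \sqrt{3059}$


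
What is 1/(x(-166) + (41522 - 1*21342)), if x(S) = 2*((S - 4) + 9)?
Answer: 1/19858 ≈ 5.0358e-5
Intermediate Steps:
x(S) = 10 + 2*S (x(S) = 2*((-4 + S) + 9) = 2*(5 + S) = 10 + 2*S)
1/(x(-166) + (41522 - 1*21342)) = 1/((10 + 2*(-166)) + (41522 - 1*21342)) = 1/((10 - 332) + (41522 - 21342)) = 1/(-322 + 20180) = 1/19858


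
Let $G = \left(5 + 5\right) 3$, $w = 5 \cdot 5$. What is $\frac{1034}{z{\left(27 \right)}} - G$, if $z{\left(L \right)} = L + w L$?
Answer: $- \frac{10013}{351} \approx -28.527$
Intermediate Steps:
$w = 25$
$G = 30$ ($G = 10 \cdot 3 = 30$)
$z{\left(L \right)} = 26 L$ ($z{\left(L \right)} = L + 25 L = 26 L$)
$\frac{1034}{z{\left(27 \right)}} - G = \frac{1034}{26 \cdot 27} - 30 = \frac{1034}{702} - 30 = 1034 \cdot \frac{1}{702} - 30 = \frac{517}{351} - 30 = - \frac{10013}{351}$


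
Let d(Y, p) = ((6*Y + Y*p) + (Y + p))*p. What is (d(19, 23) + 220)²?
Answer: 192071881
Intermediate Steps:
d(Y, p) = p*(p + 7*Y + Y*p) (d(Y, p) = (p + 7*Y + Y*p)*p = p*(p + 7*Y + Y*p))
(d(19, 23) + 220)² = (23*(23 + 7*19 + 19*23) + 220)² = (23*(23 + 133 + 437) + 220)² = (23*593 + 220)² = (13639 + 220)² = 13859² = 192071881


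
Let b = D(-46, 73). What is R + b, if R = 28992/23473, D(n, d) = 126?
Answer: 2986590/23473 ≈ 127.24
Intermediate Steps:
R = 28992/23473 (R = 28992*(1/23473) = 28992/23473 ≈ 1.2351)
b = 126
R + b = 28992/23473 + 126 = 2986590/23473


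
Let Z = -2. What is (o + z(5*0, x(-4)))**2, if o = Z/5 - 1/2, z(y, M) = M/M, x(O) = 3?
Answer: 1/100 ≈ 0.010000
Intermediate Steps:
z(y, M) = 1
o = -9/10 (o = -2/5 - 1/2 = -9/10 ≈ -0.90000)
(o + z(5*0, x(-4)))**2 = (-9/10 + 1)**2 = (1/10)**2 = 1/100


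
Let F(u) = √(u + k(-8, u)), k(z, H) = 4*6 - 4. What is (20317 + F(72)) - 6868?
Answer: 13449 + 2*√23 ≈ 13459.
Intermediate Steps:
k(z, H) = 20 (k(z, H) = 24 - 4 = 20)
F(u) = √(20 + u) (F(u) = √(u + 20) = √(20 + u))
(20317 + F(72)) - 6868 = (20317 + √(20 + 72)) - 6868 = (20317 + √92) - 6868 = (20317 + 2*√23) - 6868 = 13449 + 2*√23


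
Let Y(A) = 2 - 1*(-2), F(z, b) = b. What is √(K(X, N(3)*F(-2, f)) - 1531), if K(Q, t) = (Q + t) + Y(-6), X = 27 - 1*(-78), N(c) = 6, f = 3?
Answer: 6*I*√39 ≈ 37.47*I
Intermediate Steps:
Y(A) = 4 (Y(A) = 2 + 2 = 4)
X = 105 (X = 27 + 78 = 105)
K(Q, t) = 4 + Q + t (K(Q, t) = (Q + t) + 4 = 4 + Q + t)
√(K(X, N(3)*F(-2, f)) - 1531) = √((4 + 105 + 6*3) - 1531) = √((4 + 105 + 18) - 1531) = √(127 - 1531) = √(-1404) = 6*I*√39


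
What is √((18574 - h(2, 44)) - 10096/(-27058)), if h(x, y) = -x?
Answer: 2*√850026231202/13529 ≈ 136.30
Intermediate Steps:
√((18574 - h(2, 44)) - 10096/(-27058)) = √((18574 - (-1)*2) - 10096/(-27058)) = √((18574 - 1*(-2)) - 10096*(-1/27058)) = √((18574 + 2) + 5048/13529) = √(18576 + 5048/13529) = √(251319752/13529) = 2*√850026231202/13529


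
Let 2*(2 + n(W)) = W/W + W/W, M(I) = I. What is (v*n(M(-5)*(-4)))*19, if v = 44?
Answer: -836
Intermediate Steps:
n(W) = -1 (n(W) = -2 + (W/W + W/W)/2 = -2 + (1 + 1)/2 = -2 + (½)*2 = -2 + 1 = -1)
(v*n(M(-5)*(-4)))*19 = (44*(-1))*19 = -44*19 = -836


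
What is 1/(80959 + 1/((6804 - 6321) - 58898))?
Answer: 58415/4729219984 ≈ 1.2352e-5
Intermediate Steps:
1/(80959 + 1/((6804 - 6321) - 58898)) = 1/(80959 + 1/(483 - 58898)) = 1/(80959 + 1/(-58415)) = 1/(80959 - 1/58415) = 1/(4729219984/58415) = 58415/4729219984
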